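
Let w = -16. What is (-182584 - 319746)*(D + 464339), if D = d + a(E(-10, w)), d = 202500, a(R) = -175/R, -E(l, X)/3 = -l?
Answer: -1004928495385/3 ≈ -3.3498e+11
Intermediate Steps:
E(l, X) = 3*l (E(l, X) = -(-3)*l = 3*l)
D = 1215035/6 (D = 202500 - 175/(3*(-10)) = 202500 - 175/(-30) = 202500 - 175*(-1/30) = 202500 + 35/6 = 1215035/6 ≈ 2.0251e+5)
(-182584 - 319746)*(D + 464339) = (-182584 - 319746)*(1215035/6 + 464339) = -502330*4001069/6 = -1004928495385/3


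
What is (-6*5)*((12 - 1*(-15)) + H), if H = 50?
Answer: -2310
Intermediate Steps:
(-6*5)*((12 - 1*(-15)) + H) = (-6*5)*((12 - 1*(-15)) + 50) = -30*((12 + 15) + 50) = -30*(27 + 50) = -30*77 = -2310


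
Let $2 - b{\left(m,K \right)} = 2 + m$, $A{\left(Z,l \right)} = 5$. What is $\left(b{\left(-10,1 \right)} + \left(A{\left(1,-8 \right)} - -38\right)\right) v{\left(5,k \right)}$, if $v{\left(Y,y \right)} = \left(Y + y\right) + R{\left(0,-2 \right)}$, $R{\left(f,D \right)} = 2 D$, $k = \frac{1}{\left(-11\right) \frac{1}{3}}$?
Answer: $\frac{424}{11} \approx 38.545$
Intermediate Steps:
$k = - \frac{3}{11}$ ($k = \frac{1}{\left(-11\right) \frac{1}{3}} = \frac{1}{- \frac{11}{3}} = - \frac{3}{11} \approx -0.27273$)
$b{\left(m,K \right)} = - m$ ($b{\left(m,K \right)} = 2 - \left(2 + m\right) = - m$)
$v{\left(Y,y \right)} = -4 + Y + y$ ($v{\left(Y,y \right)} = \left(Y + y\right) + 2 \left(-2\right) = \left(Y + y\right) - 4 = -4 + Y + y$)
$\left(b{\left(-10,1 \right)} + \left(A{\left(1,-8 \right)} - -38\right)\right) v{\left(5,k \right)} = \left(\left(-1\right) \left(-10\right) + \left(5 - -38\right)\right) \left(-4 + 5 - \frac{3}{11}\right) = \left(10 + \left(5 + 38\right)\right) \frac{8}{11} = \left(10 + 43\right) \frac{8}{11} = 53 \cdot \frac{8}{11} = \frac{424}{11}$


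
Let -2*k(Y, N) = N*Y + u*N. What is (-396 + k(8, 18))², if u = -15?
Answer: 110889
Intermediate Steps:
k(Y, N) = 15*N/2 - N*Y/2 (k(Y, N) = -(N*Y - 15*N)/2 = -(-15*N + N*Y)/2 = 15*N/2 - N*Y/2)
(-396 + k(8, 18))² = (-396 + (½)*18*(15 - 1*8))² = (-396 + (½)*18*(15 - 8))² = (-396 + (½)*18*7)² = (-396 + 63)² = (-333)² = 110889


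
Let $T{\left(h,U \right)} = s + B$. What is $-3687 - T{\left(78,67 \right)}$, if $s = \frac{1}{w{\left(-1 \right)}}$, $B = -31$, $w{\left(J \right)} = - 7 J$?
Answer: $- \frac{25593}{7} \approx -3656.1$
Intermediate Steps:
$s = \frac{1}{7}$ ($s = \frac{1}{\left(-7\right) \left(-1\right)} = \frac{1}{7} \approx 0.14286$)
$T{\left(h,U \right)} = - \frac{216}{7}$ ($T{\left(h,U \right)} = \frac{1}{7} - 31 = - \frac{216}{7}$)
$-3687 - T{\left(78,67 \right)} = -3687 - - \frac{216}{7} = -3687 + \frac{216}{7} = - \frac{25593}{7}$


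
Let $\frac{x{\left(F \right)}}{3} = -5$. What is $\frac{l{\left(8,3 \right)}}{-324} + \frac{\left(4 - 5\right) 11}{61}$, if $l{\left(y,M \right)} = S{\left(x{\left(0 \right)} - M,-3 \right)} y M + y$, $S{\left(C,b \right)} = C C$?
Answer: $- \frac{119597}{4941} \approx -24.205$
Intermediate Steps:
$x{\left(F \right)} = -15$ ($x{\left(F \right)} = 3 \left(-5\right) = -15$)
$S{\left(C,b \right)} = C^{2}$
$l{\left(y,M \right)} = y + M y \left(-15 - M\right)^{2}$ ($l{\left(y,M \right)} = \left(-15 - M\right)^{2} y M + y = y \left(-15 - M\right)^{2} M + y = M y \left(-15 - M\right)^{2} + y = y + M y \left(-15 - M\right)^{2}$)
$\frac{l{\left(8,3 \right)}}{-324} + \frac{\left(4 - 5\right) 11}{61} = \frac{8 \left(1 + 3 \left(15 + 3\right)^{2}\right)}{-324} + \frac{\left(4 - 5\right) 11}{61} = 8 \left(1 + 3 \cdot 18^{2}\right) \left(- \frac{1}{324}\right) + \left(-1\right) 11 \cdot \frac{1}{61} = 8 \left(1 + 3 \cdot 324\right) \left(- \frac{1}{324}\right) - \frac{11}{61} = 8 \left(1 + 972\right) \left(- \frac{1}{324}\right) - \frac{11}{61} = 8 \cdot 973 \left(- \frac{1}{324}\right) - \frac{11}{61} = 7784 \left(- \frac{1}{324}\right) - \frac{11}{61} = - \frac{1946}{81} - \frac{11}{61} = - \frac{119597}{4941}$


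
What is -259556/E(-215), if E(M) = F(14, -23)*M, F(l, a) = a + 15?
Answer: -64889/430 ≈ -150.90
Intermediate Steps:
F(l, a) = 15 + a
E(M) = -8*M (E(M) = (15 - 23)*M = -8*M)
-259556/E(-215) = -259556/((-8*(-215))) = -259556/1720 = -259556*1/1720 = -64889/430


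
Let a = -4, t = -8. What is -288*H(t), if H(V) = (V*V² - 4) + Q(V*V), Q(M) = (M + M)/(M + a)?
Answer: 739968/5 ≈ 1.4799e+5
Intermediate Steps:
Q(M) = 2*M/(-4 + M) (Q(M) = (M + M)/(M - 4) = (2*M)/(-4 + M) = 2*M/(-4 + M))
H(V) = -4 + V³ + 2*V²/(-4 + V²) (H(V) = (V*V² - 4) + 2*(V*V)/(-4 + V*V) = (V³ - 4) + 2*V²/(-4 + V²) = (-4 + V³) + 2*V²/(-4 + V²) = -4 + V³ + 2*V²/(-4 + V²))
-288*H(t) = -288*(2*(-8)² + (-4 + (-8)²)*(-4 + (-8)³))/(-4 + (-8)²) = -288*(2*64 + (-4 + 64)*(-4 - 512))/(-4 + 64) = -288*(128 + 60*(-516))/60 = -24*(128 - 30960)/5 = -24*(-30832)/5 = -288*(-7708/15) = 739968/5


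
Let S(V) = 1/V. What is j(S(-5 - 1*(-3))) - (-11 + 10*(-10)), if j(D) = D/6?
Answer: 1331/12 ≈ 110.92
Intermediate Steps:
j(D) = D/6 (j(D) = D*(1/6) = D/6)
j(S(-5 - 1*(-3))) - (-11 + 10*(-10)) = 1/(6*(-5 - 1*(-3))) - (-11 + 10*(-10)) = 1/(6*(-5 + 3)) - (-11 - 100) = (1/6)/(-2) - 1*(-111) = (1/6)*(-1/2) + 111 = -1/12 + 111 = 1331/12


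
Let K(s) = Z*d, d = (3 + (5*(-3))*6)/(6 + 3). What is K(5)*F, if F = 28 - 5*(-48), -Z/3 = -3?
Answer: -23316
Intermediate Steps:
Z = 9 (Z = -3*(-3) = 9)
F = 268 (F = 28 + 240 = 268)
d = -29/3 (d = (3 - 15*6)/9 = (3 - 90)*(⅑) = -87*⅑ = -29/3 ≈ -9.6667)
K(s) = -87 (K(s) = 9*(-29/3) = -87)
K(5)*F = -87*268 = -23316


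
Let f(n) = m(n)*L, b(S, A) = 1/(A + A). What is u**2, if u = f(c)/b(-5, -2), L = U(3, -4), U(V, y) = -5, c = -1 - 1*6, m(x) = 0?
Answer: 0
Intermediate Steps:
b(S, A) = 1/(2*A)
c = -7 (c = -1 - 6 = -7)
L = -5
f(n) = 0 (f(n) = 0*(-5) = 0)
u = 0 (u = 0/(((1/2)/(-2))) = 0/(((1/2)*(-1/2))) = 0/(-1/4) = 0*(-4) = 0)
u**2 = 0**2 = 0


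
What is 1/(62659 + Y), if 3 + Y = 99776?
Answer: 1/162432 ≈ 6.1564e-6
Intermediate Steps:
Y = 99773 (Y = -3 + 99776 = 99773)
1/(62659 + Y) = 1/(62659 + 99773) = 1/162432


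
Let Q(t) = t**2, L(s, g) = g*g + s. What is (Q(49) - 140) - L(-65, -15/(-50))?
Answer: 232591/100 ≈ 2325.9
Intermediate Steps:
L(s, g) = s + g**2 (L(s, g) = g**2 + s = s + g**2)
(Q(49) - 140) - L(-65, -15/(-50)) = (49**2 - 140) - (-65 + (-15/(-50))**2) = (2401 - 140) - (-65 + (-15*(-1/50))**2) = 2261 - (-65 + (3/10)**2) = 2261 - (-65 + 9/100) = 2261 - 1*(-6491/100) = 2261 + 6491/100 = 232591/100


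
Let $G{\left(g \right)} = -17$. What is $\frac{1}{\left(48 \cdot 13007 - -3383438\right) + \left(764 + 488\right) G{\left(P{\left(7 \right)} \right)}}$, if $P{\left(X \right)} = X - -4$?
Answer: $\frac{1}{3986490} \approx 2.5085 \cdot 10^{-7}$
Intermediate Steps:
$P{\left(X \right)} = 4 + X$ ($P{\left(X \right)} = X + 4 = 4 + X$)
$\frac{1}{\left(48 \cdot 13007 - -3383438\right) + \left(764 + 488\right) G{\left(P{\left(7 \right)} \right)}} = \frac{1}{\left(48 \cdot 13007 - -3383438\right) + \left(764 + 488\right) \left(-17\right)} = \frac{1}{\left(624336 + 3383438\right) + 1252 \left(-17\right)} = \frac{1}{4007774 - 21284} = \frac{1}{3986490}$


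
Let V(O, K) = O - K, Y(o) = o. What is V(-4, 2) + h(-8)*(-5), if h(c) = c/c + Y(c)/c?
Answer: -16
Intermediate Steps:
h(c) = 2 (h(c) = c/c + c/c = 1 + 1 = 2)
V(-4, 2) + h(-8)*(-5) = (-4 - 1*2) + 2*(-5) = (-4 - 2) - 10 = -6 - 10 = -16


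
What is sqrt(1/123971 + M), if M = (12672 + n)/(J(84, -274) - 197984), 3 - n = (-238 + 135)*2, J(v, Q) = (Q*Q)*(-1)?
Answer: I*sqrt(1501312514586028685)/5641920210 ≈ 0.21717*I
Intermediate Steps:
J(v, Q) = -Q**2 (J(v, Q) = Q**2*(-1) = -Q**2)
n = 209 (n = 3 - (-238 + 135)*2 = 3 - (-103)*2 = 3 - 1*(-206) = 3 + 206 = 209)
M = -12881/273060 (M = (12672 + 209)/(-1*(-274)**2 - 197984) = 12881/(-1*75076 - 197984) = 12881/(-75076 - 197984) = 12881/(-273060) = 12881*(-1/273060) = -12881/273060 ≈ -0.047173)
sqrt(1/123971 + M) = sqrt(1/123971 - 12881/273060) = sqrt(-1596597391/33851521260) = I*sqrt(1501312514586028685)/5641920210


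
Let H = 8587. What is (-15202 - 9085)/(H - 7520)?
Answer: -24287/1067 ≈ -22.762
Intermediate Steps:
(-15202 - 9085)/(H - 7520) = (-15202 - 9085)/(8587 - 7520) = -24287/1067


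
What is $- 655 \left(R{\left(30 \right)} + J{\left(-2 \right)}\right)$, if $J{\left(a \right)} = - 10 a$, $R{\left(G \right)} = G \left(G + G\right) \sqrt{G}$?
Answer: $-13100 - 1179000 \sqrt{30} \approx -6.4708 \cdot 10^{6}$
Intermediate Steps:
$R{\left(G \right)} = 2 G^{\frac{5}{2}}$ ($R{\left(G \right)} = G 2 G \sqrt{G} = 2 G^{2} \sqrt{G} = 2 G^{\frac{5}{2}}$)
$- 655 \left(R{\left(30 \right)} + J{\left(-2 \right)}\right) = - 655 \left(2 \cdot 30^{\frac{5}{2}} - -20\right) = - 655 \left(2 \cdot 900 \sqrt{30} + 20\right) = - 655 \left(1800 \sqrt{30} + 20\right) = - 655 \left(20 + 1800 \sqrt{30}\right) = -13100 - 1179000 \sqrt{30}$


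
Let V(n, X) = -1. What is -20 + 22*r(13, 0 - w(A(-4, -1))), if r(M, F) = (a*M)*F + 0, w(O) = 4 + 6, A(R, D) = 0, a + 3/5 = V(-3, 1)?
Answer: 4556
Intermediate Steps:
a = -8/5 (a = -⅗ - 1 = -8/5 ≈ -1.6000)
w(O) = 10
r(M, F) = -8*F*M/5 (r(M, F) = (-8*M/5)*F + 0 = -8*F*M/5 + 0 = -8*F*M/5)
-20 + 22*r(13, 0 - w(A(-4, -1))) = -20 + 22*(-8/5*(0 - 1*10)*13) = -20 + 22*(-8/5*(0 - 10)*13) = -20 + 22*(-8/5*(-10)*13) = -20 + 22*208 = -20 + 4576 = 4556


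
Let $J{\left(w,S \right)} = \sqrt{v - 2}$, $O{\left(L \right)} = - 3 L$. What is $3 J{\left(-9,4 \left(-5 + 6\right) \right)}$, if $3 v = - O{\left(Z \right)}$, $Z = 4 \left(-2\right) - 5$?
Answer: $3 i \sqrt{15} \approx 11.619 i$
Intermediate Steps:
$Z = -13$ ($Z = -8 - 5 = -13$)
$v = -13$ ($v = \frac{\left(-1\right) \left(\left(-3\right) \left(-13\right)\right)}{3} = \frac{\left(-1\right) 39}{3} = \frac{1}{3} \left(-39\right) = -13$)
$J{\left(w,S \right)} = i \sqrt{15}$ ($J{\left(w,S \right)} = \sqrt{-13 - 2} = \sqrt{-15} = i \sqrt{15}$)
$3 J{\left(-9,4 \left(-5 + 6\right) \right)} = 3 i \sqrt{15}$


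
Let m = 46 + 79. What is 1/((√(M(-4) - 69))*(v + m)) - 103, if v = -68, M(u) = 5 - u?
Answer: -103 - I*√15/1710 ≈ -103.0 - 0.0022649*I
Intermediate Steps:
m = 125
1/((√(M(-4) - 69))*(v + m)) - 103 = 1/((√((5 - 1*(-4)) - 69))*(-68 + 125)) - 103 = 1/(√((5 + 4) - 69)*57) - 103 = (1/57)/√(9 - 69) - 103 = (1/57)/√(-60) - 103 = (1/57)/(2*I*√15) - 103 = -I*√15/30*(1/57) - 103 = -I*√15/1710 - 103 = -103 - I*√15/1710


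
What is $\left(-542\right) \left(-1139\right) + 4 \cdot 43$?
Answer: $617510$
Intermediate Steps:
$\left(-542\right) \left(-1139\right) + 4 \cdot 43 = 617338 + 172 = 617510$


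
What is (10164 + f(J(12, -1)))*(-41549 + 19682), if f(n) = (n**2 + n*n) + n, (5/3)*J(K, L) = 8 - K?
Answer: -5561390376/25 ≈ -2.2246e+8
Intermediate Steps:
J(K, L) = 24/5 - 3*K/5 (J(K, L) = 3*(8 - K)/5 = 24/5 - 3*K/5)
f(n) = n + 2*n**2 (f(n) = (n**2 + n**2) + n = 2*n**2 + n = n + 2*n**2)
(10164 + f(J(12, -1)))*(-41549 + 19682) = (10164 + (24/5 - 3/5*12)*(1 + 2*(24/5 - 3/5*12)))*(-41549 + 19682) = (10164 + (24/5 - 36/5)*(1 + 2*(24/5 - 36/5)))*(-21867) = (10164 - 12*(1 + 2*(-12/5))/5)*(-21867) = (10164 - 12*(1 - 24/5)/5)*(-21867) = (10164 - 12/5*(-19/5))*(-21867) = (10164 + 228/25)*(-21867) = (254328/25)*(-21867) = -5561390376/25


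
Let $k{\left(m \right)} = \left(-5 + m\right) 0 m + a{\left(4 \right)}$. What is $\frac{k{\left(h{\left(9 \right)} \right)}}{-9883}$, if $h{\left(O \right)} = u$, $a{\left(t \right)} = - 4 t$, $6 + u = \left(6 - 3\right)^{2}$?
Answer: $\frac{16}{9883} \approx 0.0016189$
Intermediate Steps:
$u = 3$ ($u = -6 + \left(6 - 3\right)^{2} = -6 + 3^{2} = -6 + 9 = 3$)
$h{\left(O \right)} = 3$
$k{\left(m \right)} = -16$ ($k{\left(m \right)} = \left(-5 + m\right) 0 m - 16 = 0 m - 16 = 0 - 16 = -16$)
$\frac{k{\left(h{\left(9 \right)} \right)}}{-9883} = - \frac{16}{-9883} = \left(-16\right) \left(- \frac{1}{9883}\right) = \frac{16}{9883}$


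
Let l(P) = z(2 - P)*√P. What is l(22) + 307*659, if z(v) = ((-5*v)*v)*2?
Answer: 202313 - 4000*√22 ≈ 1.8355e+5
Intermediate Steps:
z(v) = -10*v² (z(v) = -5*v²*2 = -10*v²)
l(P) = -10*√P*(2 - P)² (l(P) = (-10*(2 - P)²)*√P = -10*√P*(2 - P)²)
l(22) + 307*659 = -10*√22*(-2 + 22)² + 307*659 = -10*√22*20² + 202313 = -10*√22*400 + 202313 = -4000*√22 + 202313 = 202313 - 4000*√22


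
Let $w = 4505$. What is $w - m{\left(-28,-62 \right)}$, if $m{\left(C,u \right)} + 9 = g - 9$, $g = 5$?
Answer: $4518$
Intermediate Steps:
$m{\left(C,u \right)} = -13$ ($m{\left(C,u \right)} = -9 + \left(5 - 9\right) = -9 - 4 = -13$)
$w - m{\left(-28,-62 \right)} = 4505 - -13 = 4505 + 13 = 4518$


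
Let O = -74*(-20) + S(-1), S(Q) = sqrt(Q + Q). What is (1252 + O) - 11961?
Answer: -9229 + I*sqrt(2) ≈ -9229.0 + 1.4142*I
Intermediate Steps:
S(Q) = sqrt(2)*sqrt(Q) (S(Q) = sqrt(2*Q) = sqrt(2)*sqrt(Q))
O = 1480 + I*sqrt(2) (O = -74*(-20) + sqrt(2)*sqrt(-1) = 1480 + sqrt(2)*I = 1480 + I*sqrt(2) ≈ 1480.0 + 1.4142*I)
(1252 + O) - 11961 = (1252 + (1480 + I*sqrt(2))) - 11961 = (2732 + I*sqrt(2)) - 11961 = -9229 + I*sqrt(2)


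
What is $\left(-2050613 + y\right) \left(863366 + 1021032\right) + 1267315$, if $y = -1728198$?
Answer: $-7120782623463$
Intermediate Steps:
$\left(-2050613 + y\right) \left(863366 + 1021032\right) + 1267315 = \left(-2050613 - 1728198\right) \left(863366 + 1021032\right) + 1267315 = \left(-3778811\right) 1884398 + 1267315 = -7120783890778 + 1267315 = -7120782623463$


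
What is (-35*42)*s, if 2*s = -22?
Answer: 16170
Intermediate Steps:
s = -11 (s = (1/2)*(-22) = -11)
(-35*42)*s = -35*42*(-11) = -1470*(-11) = 16170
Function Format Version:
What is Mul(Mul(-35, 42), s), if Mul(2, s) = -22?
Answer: 16170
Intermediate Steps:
s = -11 (s = Mul(Rational(1, 2), -22) = -11)
Mul(Mul(-35, 42), s) = Mul(Mul(-35, 42), -11) = Mul(-1470, -11) = 16170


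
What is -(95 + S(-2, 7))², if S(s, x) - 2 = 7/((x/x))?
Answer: -10816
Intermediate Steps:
S(s, x) = 9 (S(s, x) = 2 + 7/((x/x)) = 2 + 7/1 = 2 + 7*1 = 2 + 7 = 9)
-(95 + S(-2, 7))² = -(95 + 9)² = -1*104² = -1*10816 = -10816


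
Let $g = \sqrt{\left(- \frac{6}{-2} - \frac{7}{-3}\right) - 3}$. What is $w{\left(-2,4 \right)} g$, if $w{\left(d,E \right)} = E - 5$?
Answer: $- \frac{\sqrt{21}}{3} \approx -1.5275$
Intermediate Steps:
$w{\left(d,E \right)} = -5 + E$
$g = \frac{\sqrt{21}}{3}$ ($g = \sqrt{\left(\left(-6\right) \left(- \frac{1}{2}\right) - - \frac{7}{3}\right) - 3} = \sqrt{\left(3 + \frac{7}{3}\right) - 3} = \sqrt{\frac{16}{3} - 3} = \sqrt{\frac{7}{3}} = \frac{\sqrt{21}}{3} \approx 1.5275$)
$w{\left(-2,4 \right)} g = \left(-5 + 4\right) \frac{\sqrt{21}}{3} = - \frac{\sqrt{21}}{3}$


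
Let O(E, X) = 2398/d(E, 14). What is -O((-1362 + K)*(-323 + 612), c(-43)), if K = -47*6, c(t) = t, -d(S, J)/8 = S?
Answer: -1199/1900464 ≈ -0.00063090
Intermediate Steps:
d(S, J) = -8*S
K = -282
O(E, X) = -1199/(4*E) (O(E, X) = 2398/((-8*E)) = 2398*(-1/(8*E)) = -1199/(4*E))
-O((-1362 + K)*(-323 + 612), c(-43)) = -(-1199)/(4*((-1362 - 282)*(-323 + 612))) = -(-1199)/(4*((-1644*289))) = -(-1199)/(4*(-475116)) = -(-1199)*(-1)/(4*475116) = -1*1199/1900464 = -1199/1900464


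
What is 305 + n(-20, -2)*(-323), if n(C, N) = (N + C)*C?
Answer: -141815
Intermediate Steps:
n(C, N) = C*(C + N) (n(C, N) = (C + N)*C = C*(C + N))
305 + n(-20, -2)*(-323) = 305 - 20*(-20 - 2)*(-323) = 305 - 20*(-22)*(-323) = 305 + 440*(-323) = 305 - 142120 = -141815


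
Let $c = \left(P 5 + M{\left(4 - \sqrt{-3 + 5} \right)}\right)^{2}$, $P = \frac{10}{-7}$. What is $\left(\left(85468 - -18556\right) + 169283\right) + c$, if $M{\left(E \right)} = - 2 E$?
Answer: $\frac{13403671}{49} - \frac{424 \sqrt{2}}{7} \approx 2.7346 \cdot 10^{5}$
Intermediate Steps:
$P = - \frac{10}{7}$ ($P = 10 \left(- \frac{1}{7}\right) = - \frac{10}{7} \approx -1.4286$)
$c = \left(- \frac{106}{7} + 2 \sqrt{2}\right)^{2}$ ($c = \left(\left(- \frac{10}{7}\right) 5 - 2 \left(4 - \sqrt{-3 + 5}\right)\right)^{2} = \left(- \frac{50}{7} - 2 \left(4 - \sqrt{2}\right)\right)^{2} = \left(- \frac{50}{7} - \left(8 - 2 \sqrt{2}\right)\right)^{2} = \left(- \frac{106}{7} + 2 \sqrt{2}\right)^{2} \approx 151.65$)
$\left(\left(85468 - -18556\right) + 169283\right) + c = \left(\left(85468 - -18556\right) + 169283\right) + \left(\frac{11628}{49} - \frac{424 \sqrt{2}}{7}\right) = \left(\left(85468 + 18556\right) + 169283\right) + \left(\frac{11628}{49} - \frac{424 \sqrt{2}}{7}\right) = \left(104024 + 169283\right) + \left(\frac{11628}{49} - \frac{424 \sqrt{2}}{7}\right) = 273307 + \left(\frac{11628}{49} - \frac{424 \sqrt{2}}{7}\right) = \frac{13403671}{49} - \frac{424 \sqrt{2}}{7}$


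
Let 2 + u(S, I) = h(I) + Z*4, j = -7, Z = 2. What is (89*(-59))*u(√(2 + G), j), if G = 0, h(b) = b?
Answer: 5251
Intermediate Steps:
u(S, I) = 6 + I (u(S, I) = -2 + (I + 2*4) = -2 + (I + 8) = -2 + (8 + I) = 6 + I)
(89*(-59))*u(√(2 + G), j) = (89*(-59))*(6 - 7) = -5251*(-1) = 5251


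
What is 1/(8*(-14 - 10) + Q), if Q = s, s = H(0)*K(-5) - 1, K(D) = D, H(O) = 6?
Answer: -1/223 ≈ -0.0044843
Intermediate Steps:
s = -31 (s = 6*(-5) - 1 = -30 - 1 = -31)
Q = -31
1/(8*(-14 - 10) + Q) = 1/(8*(-14 - 10) - 31) = 1/(8*(-24) - 31) = 1/(-192 - 31) = 1/(-223) = -1/223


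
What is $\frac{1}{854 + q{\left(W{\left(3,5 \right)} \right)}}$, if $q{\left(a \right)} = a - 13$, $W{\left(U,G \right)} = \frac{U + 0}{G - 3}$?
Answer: $\frac{2}{1685} \approx 0.0011869$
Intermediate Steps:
$W{\left(U,G \right)} = \frac{U}{-3 + G}$
$q{\left(a \right)} = -13 + a$
$\frac{1}{854 + q{\left(W{\left(3,5 \right)} \right)}} = \frac{1}{854 - \left(13 - \frac{3}{-3 + 5}\right)} = \frac{1}{854 - \left(13 - \frac{3}{2}\right)} = \frac{1}{854 + \left(-13 + 3 \cdot \frac{1}{2}\right)} = \frac{1}{854 + \left(-13 + \frac{3}{2}\right)} = \frac{1}{854 - \frac{23}{2}} = \frac{1}{\frac{1685}{2}} = \frac{2}{1685}$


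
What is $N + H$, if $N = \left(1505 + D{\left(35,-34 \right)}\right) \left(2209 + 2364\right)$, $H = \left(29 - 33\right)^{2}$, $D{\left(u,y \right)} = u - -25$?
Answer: $7156761$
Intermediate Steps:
$D{\left(u,y \right)} = 25 + u$ ($D{\left(u,y \right)} = u + 25 = 25 + u$)
$H = 16$ ($H = \left(-4\right)^{2} = 16$)
$N = 7156745$ ($N = \left(1505 + \left(25 + 35\right)\right) \left(2209 + 2364\right) = \left(1505 + 60\right) 4573 = 1565 \cdot 4573 = 7156745$)
$N + H = 7156745 + 16 = 7156761$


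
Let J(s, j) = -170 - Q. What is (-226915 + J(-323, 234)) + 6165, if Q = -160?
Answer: -220760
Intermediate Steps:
J(s, j) = -10 (J(s, j) = -170 - 1*(-160) = -170 + 160 = -10)
(-226915 + J(-323, 234)) + 6165 = (-226915 - 10) + 6165 = -226925 + 6165 = -220760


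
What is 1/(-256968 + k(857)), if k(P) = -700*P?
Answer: -1/856868 ≈ -1.1670e-6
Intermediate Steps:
1/(-256968 + k(857)) = 1/(-256968 - 700*857) = 1/(-256968 - 599900) = 1/(-856868) = -1/856868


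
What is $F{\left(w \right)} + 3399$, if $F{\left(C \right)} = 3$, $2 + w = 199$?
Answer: $3402$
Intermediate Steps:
$w = 197$ ($w = -2 + 199 = 197$)
$F{\left(w \right)} + 3399 = 3 + 3399 = 3402$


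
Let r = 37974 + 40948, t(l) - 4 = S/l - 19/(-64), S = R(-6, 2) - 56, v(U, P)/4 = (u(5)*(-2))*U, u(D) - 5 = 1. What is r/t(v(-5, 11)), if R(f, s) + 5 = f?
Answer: 75765120/3857 ≈ 19644.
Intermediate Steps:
u(D) = 6 (u(D) = 5 + 1 = 6)
R(f, s) = -5 + f
v(U, P) = -48*U (v(U, P) = 4*((6*(-2))*U) = 4*(-12*U) = -48*U)
S = -67 (S = (-5 - 6) - 56 = -11 - 56 = -67)
t(l) = 275/64 - 67/l (t(l) = 4 + (-67/l - 19/(-64)) = 4 + (-67/l - 19*(-1/64)) = 4 + (-67/l + 19/64) = 4 + (19/64 - 67/l) = 275/64 - 67/l)
r = 78922
r/t(v(-5, 11)) = 78922/(275/64 - 67/((-48*(-5)))) = 78922/(275/64 - 67/240) = 78922/(3857/960) = 78922*(960/3857) = 75765120/3857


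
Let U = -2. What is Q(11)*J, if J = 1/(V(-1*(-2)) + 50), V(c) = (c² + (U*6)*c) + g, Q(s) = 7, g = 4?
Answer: 7/34 ≈ 0.20588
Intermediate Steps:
V(c) = 4 + c² - 12*c (V(c) = (c² + (-2*6)*c) + 4 = (c² - 12*c) + 4 = 4 + c² - 12*c)
J = 1/34 (J = 1/((4 + (-1*(-2))² - (-12)*(-2)) + 50) = 1/((4 + 2² - 12*2) + 50) = 1/((4 + 4 - 24) + 50) = 1/(-16 + 50) = 1/34 ≈ 0.029412)
Q(11)*J = 7*(1/34) = 7/34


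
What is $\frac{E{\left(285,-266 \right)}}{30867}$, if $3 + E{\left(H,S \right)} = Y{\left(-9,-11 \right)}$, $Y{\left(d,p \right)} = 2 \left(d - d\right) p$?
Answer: $- \frac{1}{10289} \approx -9.7191 \cdot 10^{-5}$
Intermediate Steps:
$Y{\left(d,p \right)} = 0$ ($Y{\left(d,p \right)} = 2 \cdot 0 p = 0 p = 0$)
$E{\left(H,S \right)} = -3$ ($E{\left(H,S \right)} = -3 + 0 = -3$)
$\frac{E{\left(285,-266 \right)}}{30867} = - \frac{3}{30867} = \left(-3\right) \frac{1}{30867} = - \frac{1}{10289}$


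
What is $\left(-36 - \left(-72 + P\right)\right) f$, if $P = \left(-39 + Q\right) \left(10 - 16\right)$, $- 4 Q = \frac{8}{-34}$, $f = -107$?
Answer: $\frac{359520}{17} \approx 21148.0$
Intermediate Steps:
$Q = \frac{1}{17}$ ($Q = - \frac{8 \frac{1}{-34}}{4} = - \frac{8 \left(- \frac{1}{34}\right)}{4} = \left(- \frac{1}{4}\right) \left(- \frac{4}{17}\right) = \frac{1}{17} \approx 0.058824$)
$P = \frac{3972}{17}$ ($P = \left(-39 + \frac{1}{17}\right) \left(10 - 16\right) = \left(- \frac{662}{17}\right) \left(-6\right) = \frac{3972}{17} \approx 233.65$)
$\left(-36 - \left(-72 + P\right)\right) f = \left(-36 + \left(72 - \frac{3972}{17}\right)\right) \left(-107\right) = \left(-36 - \frac{2748}{17}\right) \left(-107\right) = \left(- \frac{3360}{17}\right) \left(-107\right) = \frac{359520}{17}$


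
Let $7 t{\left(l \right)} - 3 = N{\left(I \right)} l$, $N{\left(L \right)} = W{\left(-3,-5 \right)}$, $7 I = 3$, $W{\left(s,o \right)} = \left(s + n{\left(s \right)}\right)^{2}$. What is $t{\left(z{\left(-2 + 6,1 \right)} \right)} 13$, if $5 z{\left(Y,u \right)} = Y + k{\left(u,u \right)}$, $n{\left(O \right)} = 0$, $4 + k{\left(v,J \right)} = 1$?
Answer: $\frac{312}{35} \approx 8.9143$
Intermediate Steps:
$k{\left(v,J \right)} = -3$ ($k{\left(v,J \right)} = -4 + 1 = -3$)
$W{\left(s,o \right)} = s^{2}$ ($W{\left(s,o \right)} = \left(s + 0\right)^{2} = s^{2}$)
$z{\left(Y,u \right)} = - \frac{3}{5} + \frac{Y}{5}$ ($z{\left(Y,u \right)} = \frac{Y - 3}{5} = \frac{-3 + Y}{5} = - \frac{3}{5} + \frac{Y}{5}$)
$I = \frac{3}{7}$ ($I = \frac{1}{7} \cdot 3 = \frac{3}{7} \approx 0.42857$)
$N{\left(L \right)} = 9$ ($N{\left(L \right)} = \left(-3\right)^{2} = 9$)
$t{\left(l \right)} = \frac{3}{7} + \frac{9 l}{7}$
$t{\left(z{\left(-2 + 6,1 \right)} \right)} 13 = \left(\frac{3}{7} + \frac{9 \left(- \frac{3}{5} + \frac{-2 + 6}{5}\right)}{7}\right) 13 = \left(\frac{3}{7} + \frac{9 \left(- \frac{3}{5} + \frac{1}{5} \cdot 4\right)}{7}\right) 13 = \left(\frac{3}{7} + \frac{9 \left(- \frac{3}{5} + \frac{4}{5}\right)}{7}\right) 13 = \left(\frac{3}{7} + \frac{9}{7} \cdot \frac{1}{5}\right) 13 = \left(\frac{3}{7} + \frac{9}{35}\right) 13 = \frac{24}{35} \cdot 13 = \frac{312}{35}$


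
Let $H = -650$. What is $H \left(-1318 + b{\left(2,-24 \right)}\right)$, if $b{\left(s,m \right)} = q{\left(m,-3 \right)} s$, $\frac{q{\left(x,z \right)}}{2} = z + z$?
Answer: $872300$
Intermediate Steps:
$q{\left(x,z \right)} = 4 z$ ($q{\left(x,z \right)} = 2 \left(z + z\right) = 2 \cdot 2 z = 4 z$)
$b{\left(s,m \right)} = - 12 s$ ($b{\left(s,m \right)} = 4 \left(-3\right) s = - 12 s$)
$H \left(-1318 + b{\left(2,-24 \right)}\right) = - 650 \left(-1318 - 24\right) = \left(-650\right) \left(-1342\right) = 872300$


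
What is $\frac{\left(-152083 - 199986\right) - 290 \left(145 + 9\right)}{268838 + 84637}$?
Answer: $- \frac{44081}{39275} \approx -1.1224$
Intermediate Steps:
$\frac{\left(-152083 - 199986\right) - 290 \left(145 + 9\right)}{268838 + 84637} = \frac{-352069 - 44660}{353475} = \left(-352069 - 44660\right) \frac{1}{353475} = \left(-396729\right) \frac{1}{353475} = - \frac{44081}{39275}$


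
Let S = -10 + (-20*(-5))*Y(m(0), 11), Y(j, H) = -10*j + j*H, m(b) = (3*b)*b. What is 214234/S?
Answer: -107117/5 ≈ -21423.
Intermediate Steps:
m(b) = 3*b**2
Y(j, H) = -10*j + H*j
S = -10 (S = -10 + (-20*(-5))*((3*0**2)*(-10 + 11)) = -10 + 100*((3*0)*1) = -10 + 100*(0*1) = -10 + 100*0 = -10 + 0 = -10)
214234/S = 214234/(-10) = 214234*(-1/10) = -107117/5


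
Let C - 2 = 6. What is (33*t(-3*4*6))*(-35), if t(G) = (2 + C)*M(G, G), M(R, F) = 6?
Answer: -69300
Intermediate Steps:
C = 8 (C = 2 + 6 = 8)
t(G) = 60 (t(G) = (2 + 8)*6 = 10*6 = 60)
(33*t(-3*4*6))*(-35) = (33*60)*(-35) = 1980*(-35) = -69300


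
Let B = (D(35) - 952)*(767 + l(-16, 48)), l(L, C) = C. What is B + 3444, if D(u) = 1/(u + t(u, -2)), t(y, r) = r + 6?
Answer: -30124189/39 ≈ -7.7242e+5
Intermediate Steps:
t(y, r) = 6 + r
D(u) = 1/(4 + u) (D(u) = 1/(u + (6 - 2)) = 1/(u + 4) = 1/(4 + u))
B = -30258505/39 (B = (1/(4 + 35) - 952)*(767 + 48) = (1/39 - 952)*815 = -37127/39*815 = -30258505/39 ≈ -7.7586e+5)
B + 3444 = -30258505/39 + 3444 = -30124189/39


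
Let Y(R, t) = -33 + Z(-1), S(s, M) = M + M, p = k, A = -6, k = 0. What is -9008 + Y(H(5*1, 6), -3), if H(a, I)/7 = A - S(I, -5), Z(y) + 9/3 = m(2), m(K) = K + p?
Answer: -9042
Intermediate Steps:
p = 0
m(K) = K (m(K) = K + 0 = K)
Z(y) = -1 (Z(y) = -3 + 2 = -1)
S(s, M) = 2*M
H(a, I) = 28 (H(a, I) = 7*(-6 - 2*(-5)) = 7*(-6 - 1*(-10)) = 7*(-6 + 10) = 7*4 = 28)
Y(R, t) = -34 (Y(R, t) = -33 - 1 = -34)
-9008 + Y(H(5*1, 6), -3) = -9008 - 34 = -9042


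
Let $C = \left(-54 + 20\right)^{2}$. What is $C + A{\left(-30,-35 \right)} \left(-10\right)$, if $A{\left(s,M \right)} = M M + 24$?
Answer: $-11334$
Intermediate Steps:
$A{\left(s,M \right)} = 24 + M^{2}$ ($A{\left(s,M \right)} = M^{2} + 24 = 24 + M^{2}$)
$C = 1156$ ($C = \left(-34\right)^{2} = 1156$)
$C + A{\left(-30,-35 \right)} \left(-10\right) = 1156 + \left(24 + \left(-35\right)^{2}\right) \left(-10\right) = 1156 + \left(24 + 1225\right) \left(-10\right) = 1156 + 1249 \left(-10\right) = 1156 - 12490 = -11334$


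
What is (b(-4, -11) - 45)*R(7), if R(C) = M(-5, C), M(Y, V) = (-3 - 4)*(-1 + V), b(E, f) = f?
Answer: 2352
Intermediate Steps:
M(Y, V) = 7 - 7*V (M(Y, V) = -7*(-1 + V) = 7 - 7*V)
R(C) = 7 - 7*C
(b(-4, -11) - 45)*R(7) = (-11 - 45)*(7 - 7*7) = -56*(7 - 49) = -56*(-42) = 2352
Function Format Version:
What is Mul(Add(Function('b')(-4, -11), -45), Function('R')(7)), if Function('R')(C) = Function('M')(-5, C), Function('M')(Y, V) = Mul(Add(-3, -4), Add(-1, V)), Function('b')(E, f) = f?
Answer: 2352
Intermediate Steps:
Function('M')(Y, V) = Add(7, Mul(-7, V)) (Function('M')(Y, V) = Mul(-7, Add(-1, V)) = Add(7, Mul(-7, V)))
Function('R')(C) = Add(7, Mul(-7, C))
Mul(Add(Function('b')(-4, -11), -45), Function('R')(7)) = Mul(Add(-11, -45), Add(7, Mul(-7, 7))) = Mul(-56, Add(7, -49)) = Mul(-56, -42) = 2352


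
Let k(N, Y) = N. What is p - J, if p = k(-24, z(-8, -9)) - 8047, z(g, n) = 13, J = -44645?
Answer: 36574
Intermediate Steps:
p = -8071 (p = -24 - 8047 = -8071)
p - J = -8071 - 1*(-44645) = -8071 + 44645 = 36574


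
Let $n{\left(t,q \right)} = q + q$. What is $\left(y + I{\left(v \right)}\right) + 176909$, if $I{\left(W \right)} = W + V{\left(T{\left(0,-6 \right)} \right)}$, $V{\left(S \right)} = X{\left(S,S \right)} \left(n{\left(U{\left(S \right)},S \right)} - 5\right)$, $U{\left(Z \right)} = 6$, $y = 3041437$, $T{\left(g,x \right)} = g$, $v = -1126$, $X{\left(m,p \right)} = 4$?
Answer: $3217200$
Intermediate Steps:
$n{\left(t,q \right)} = 2 q$
$V{\left(S \right)} = -20 + 8 S$ ($V{\left(S \right)} = 4 \left(2 S - 5\right) = 4 \left(-5 + 2 S\right) = -20 + 8 S$)
$I{\left(W \right)} = -20 + W$ ($I{\left(W \right)} = W + \left(-20 + 8 \cdot 0\right) = W + \left(-20 + 0\right) = W - 20 = -20 + W$)
$\left(y + I{\left(v \right)}\right) + 176909 = \left(3041437 - 1146\right) + 176909 = 3040291 + 176909 = 3217200$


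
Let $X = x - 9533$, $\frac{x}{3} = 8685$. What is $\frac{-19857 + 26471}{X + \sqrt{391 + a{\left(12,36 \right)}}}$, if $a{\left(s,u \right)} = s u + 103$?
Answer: $\frac{54638254}{136487779} - \frac{3307 \sqrt{926}}{136487779} \approx 0.39958$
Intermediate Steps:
$x = 26055$ ($x = 3 \cdot 8685 = 26055$)
$a{\left(s,u \right)} = 103 + s u$
$X = 16522$ ($X = 26055 - 9533 = 16522$)
$\frac{-19857 + 26471}{X + \sqrt{391 + a{\left(12,36 \right)}}} = \frac{-19857 + 26471}{16522 + \sqrt{391 + \left(103 + 12 \cdot 36\right)}} = \frac{6614}{16522 + \sqrt{391 + \left(103 + 432\right)}} = \frac{6614}{16522 + \sqrt{391 + 535}} = \frac{6614}{16522 + \sqrt{926}}$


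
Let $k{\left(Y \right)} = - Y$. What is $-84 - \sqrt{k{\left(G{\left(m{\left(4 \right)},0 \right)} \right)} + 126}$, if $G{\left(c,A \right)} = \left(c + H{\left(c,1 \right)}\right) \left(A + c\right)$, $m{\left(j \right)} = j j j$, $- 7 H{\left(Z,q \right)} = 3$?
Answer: $-84 - \frac{i \sqrt{193186}}{7} \approx -84.0 - 62.79 i$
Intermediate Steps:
$H{\left(Z,q \right)} = - \frac{3}{7}$ ($H{\left(Z,q \right)} = \left(- \frac{1}{7}\right) 3 = - \frac{3}{7}$)
$m{\left(j \right)} = j^{3}$ ($m{\left(j \right)} = j^{2} j = j^{3}$)
$G{\left(c,A \right)} = \left(- \frac{3}{7} + c\right) \left(A + c\right)$ ($G{\left(c,A \right)} = \left(c - \frac{3}{7}\right) \left(A + c\right) = \left(- \frac{3}{7} + c\right) \left(A + c\right)$)
$-84 - \sqrt{k{\left(G{\left(m{\left(4 \right)},0 \right)} \right)} + 126} = -84 - \sqrt{- (\left(4^{3}\right)^{2} - 0 - \frac{3 \cdot 4^{3}}{7} + 0 \cdot 4^{3}) + 126} = -84 - \sqrt{- (64^{2} + 0 - \frac{192}{7} + 0 \cdot 64) + 126} = -84 - \sqrt{- (4096 + 0 - \frac{192}{7} + 0) + 126} = -84 - \sqrt{\left(-1\right) \frac{28480}{7} + 126} = -84 - \sqrt{- \frac{28480}{7} + 126} = -84 - \sqrt{- \frac{27598}{7}} = -84 - \frac{i \sqrt{193186}}{7}$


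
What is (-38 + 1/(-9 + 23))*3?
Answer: -1593/14 ≈ -113.79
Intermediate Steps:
(-38 + 1/(-9 + 23))*3 = (-38 + 1/14)*3 = -531/14*3 = -1593/14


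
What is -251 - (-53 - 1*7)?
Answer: -191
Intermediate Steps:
-251 - (-53 - 1*7) = -251 - (-53 - 7) = -251 - 1*(-60) = -251 + 60 = -191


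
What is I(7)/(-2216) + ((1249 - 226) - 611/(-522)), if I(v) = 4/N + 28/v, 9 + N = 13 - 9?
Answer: 740443501/722970 ≈ 1024.2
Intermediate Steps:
N = -5 (N = -9 + (13 - 9) = -9 + 4 = -5)
I(v) = -4/5 + 28/v (I(v) = 4/(-5) + 28/v = 4*(-1/5) + 28/v = -4/5 + 28/v)
I(7)/(-2216) + ((1249 - 226) - 611/(-522)) = (-4/5 + 28/7)/(-2216) + ((1249 - 226) - 611/(-522)) = (-4/5 + 28*(1/7))*(-1/2216) + (1023 - 611*(-1/522)) = (-4/5 + 4)*(-1/2216) + (1023 + 611/522) = (16/5)*(-1/2216) + 534617/522 = -2/1385 + 534617/522 = 740443501/722970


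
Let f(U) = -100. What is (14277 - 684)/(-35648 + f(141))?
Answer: -4531/11916 ≈ -0.38025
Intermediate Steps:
(14277 - 684)/(-35648 + f(141)) = (14277 - 684)/(-35648 - 100) = 13593/(-35748) = 13593*(-1/35748) = -4531/11916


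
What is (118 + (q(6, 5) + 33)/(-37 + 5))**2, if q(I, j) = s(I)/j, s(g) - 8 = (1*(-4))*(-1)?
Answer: 349802209/25600 ≈ 13664.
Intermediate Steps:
s(g) = 12 (s(g) = 8 + (1*(-4))*(-1) = 8 - 4*(-1) = 8 + 4 = 12)
q(I, j) = 12/j
(118 + (q(6, 5) + 33)/(-37 + 5))**2 = (118 + (12/5 + 33)/(-37 + 5))**2 = (118 + (12*(1/5) + 33)/(-32))**2 = (118 + (12/5 + 33)*(-1/32))**2 = (118 + (177/5)*(-1/32))**2 = (118 - 177/160)**2 = (18703/160)**2 = 349802209/25600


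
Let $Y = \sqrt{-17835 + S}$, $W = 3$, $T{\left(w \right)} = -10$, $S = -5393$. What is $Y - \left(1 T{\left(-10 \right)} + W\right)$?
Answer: $7 + 2 i \sqrt{5807} \approx 7.0 + 152.41 i$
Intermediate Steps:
$Y = 2 i \sqrt{5807}$ ($Y = \sqrt{-17835 - 5393} = \sqrt{-23228} = 2 i \sqrt{5807} \approx 152.41 i$)
$Y - \left(1 T{\left(-10 \right)} + W\right) = 2 i \sqrt{5807} - \left(1 \left(-10\right) + 3\right) = 2 i \sqrt{5807} - \left(-10 + 3\right) = 2 i \sqrt{5807} - -7 = 2 i \sqrt{5807} + 7 = 7 + 2 i \sqrt{5807}$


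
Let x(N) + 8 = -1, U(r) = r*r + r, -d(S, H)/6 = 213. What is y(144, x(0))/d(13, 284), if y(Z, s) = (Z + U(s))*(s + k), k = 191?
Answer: -2184/71 ≈ -30.761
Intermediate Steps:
d(S, H) = -1278 (d(S, H) = -6*213 = -1278)
U(r) = r + r² (U(r) = r² + r = r + r²)
x(N) = -9 (x(N) = -8 - 1 = -9)
y(Z, s) = (191 + s)*(Z + s*(1 + s)) (y(Z, s) = (Z + s*(1 + s))*(s + 191) = (Z + s*(1 + s))*(191 + s) = (191 + s)*(Z + s*(1 + s)))
y(144, x(0))/d(13, 284) = ((-9)³ + 191*144 + 191*(-9) + 192*(-9)² + 144*(-9))/(-1278) = (-729 + 27504 - 1719 + 192*81 - 1296)*(-1/1278) = (-729 + 27504 - 1719 + 15552 - 1296)*(-1/1278) = 39312*(-1/1278) = -2184/71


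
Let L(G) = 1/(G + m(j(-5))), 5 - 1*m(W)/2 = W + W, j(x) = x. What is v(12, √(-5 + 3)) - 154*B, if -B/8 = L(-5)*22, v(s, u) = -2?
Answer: 27054/25 ≈ 1082.2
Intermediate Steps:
m(W) = 10 - 4*W (m(W) = 10 - 2*(W + W) = 10 - 4*W)
L(G) = 1/(30 + G) (L(G) = 1/(G + (10 - 4*(-5))) = 1/(G + (10 + 20)) = 1/(G + 30) = 1/(30 + G))
B = -176/25 (B = -8*22/(30 - 5) = -8*22/25 = -176/25 ≈ -7.0400)
v(12, √(-5 + 3)) - 154*B = -2 - 154*(-176/25) = -2 + 27104/25 = 27054/25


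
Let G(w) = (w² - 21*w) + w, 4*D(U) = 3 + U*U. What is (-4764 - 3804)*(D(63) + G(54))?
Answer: -24238872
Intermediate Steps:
D(U) = ¾ + U²/4 (D(U) = (3 + U*U)/4 = (3 + U²)/4 = ¾ + U²/4)
G(w) = w² - 20*w
(-4764 - 3804)*(D(63) + G(54)) = (-4764 - 3804)*((¾ + (¼)*63²) + 54*(-20 + 54)) = -8568*((¾ + (¼)*3969) + 54*34) = -8568*((¾ + 3969/4) + 1836) = -8568*(993 + 1836) = -8568*2829 = -24238872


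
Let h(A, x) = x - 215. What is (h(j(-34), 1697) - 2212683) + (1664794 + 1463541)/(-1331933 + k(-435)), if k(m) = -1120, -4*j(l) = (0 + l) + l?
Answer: -2947651254988/1333053 ≈ -2.2112e+6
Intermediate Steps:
j(l) = -l/2 (j(l) = -((0 + l) + l)/4 = -(l + l)/4 = -l/2)
h(A, x) = -215 + x
(h(j(-34), 1697) - 2212683) + (1664794 + 1463541)/(-1331933 + k(-435)) = ((-215 + 1697) - 2212683) + (1664794 + 1463541)/(-1331933 - 1120) = (1482 - 2212683) + 3128335/(-1333053) = -2211201 + 3128335*(-1/1333053) = -2211201 - 3128335/1333053 = -2947651254988/1333053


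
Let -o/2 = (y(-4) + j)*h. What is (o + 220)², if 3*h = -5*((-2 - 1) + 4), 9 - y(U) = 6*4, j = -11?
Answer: 160000/9 ≈ 17778.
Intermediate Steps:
y(U) = -15 (y(U) = 9 - 6*4 = 9 - 1*24 = 9 - 24 = -15)
h = -5/3 (h = (-5*((-2 - 1) + 4))/3 = (-5*(-3 + 4))/3 = (-5*1)/3 = (⅓)*(-5) = -5/3 ≈ -1.6667)
o = -260/3 (o = -2*(-15 - 11)*(-5)/3 = -(-52)*(-5)/3 = -2*130/3 = -260/3 ≈ -86.667)
(o + 220)² = (-260/3 + 220)² = (400/3)² = 160000/9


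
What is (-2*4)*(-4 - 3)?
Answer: 56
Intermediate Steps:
(-2*4)*(-4 - 3) = -8*(-7) = 56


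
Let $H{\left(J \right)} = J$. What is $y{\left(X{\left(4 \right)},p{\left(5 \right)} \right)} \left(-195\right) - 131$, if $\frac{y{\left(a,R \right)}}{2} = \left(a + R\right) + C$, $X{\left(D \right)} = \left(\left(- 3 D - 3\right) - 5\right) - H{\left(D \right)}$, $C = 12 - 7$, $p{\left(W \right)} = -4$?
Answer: $8839$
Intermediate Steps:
$C = 5$ ($C = 12 - 7 = 5$)
$X{\left(D \right)} = -8 - 4 D$ ($X{\left(D \right)} = \left(\left(- 3 D - 3\right) - 5\right) - D = \left(\left(-3 - 3 D\right) - 5\right) - D = \left(-8 - 3 D\right) - D = -8 - 4 D$)
$y{\left(a,R \right)} = 10 + 2 R + 2 a$ ($y{\left(a,R \right)} = 2 \left(\left(a + R\right) + 5\right) = 2 \left(\left(R + a\right) + 5\right) = 2 \left(5 + R + a\right) = 10 + 2 R + 2 a$)
$y{\left(X{\left(4 \right)},p{\left(5 \right)} \right)} \left(-195\right) - 131 = \left(10 + 2 \left(-4\right) + 2 \left(-8 - 16\right)\right) \left(-195\right) - 131 = \left(10 - 8 + 2 \left(-8 - 16\right)\right) \left(-195\right) - 131 = \left(10 - 8 + 2 \left(-24\right)\right) \left(-195\right) - 131 = \left(10 - 8 - 48\right) \left(-195\right) - 131 = \left(-46\right) \left(-195\right) - 131 = 8970 - 131 = 8839$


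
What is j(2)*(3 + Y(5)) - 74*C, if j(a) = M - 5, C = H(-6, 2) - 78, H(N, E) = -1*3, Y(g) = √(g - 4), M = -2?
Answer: 5966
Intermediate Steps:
Y(g) = √(-4 + g)
H(N, E) = -3
C = -81 (C = -3 - 78 = -81)
j(a) = -7 (j(a) = -2 - 5 = -7)
j(2)*(3 + Y(5)) - 74*C = -7*(3 + √(-4 + 5)) - 74*(-81) = -7*(3 + √1) + 5994 = -7*(3 + 1) + 5994 = -7*4 + 5994 = -28 + 5994 = 5966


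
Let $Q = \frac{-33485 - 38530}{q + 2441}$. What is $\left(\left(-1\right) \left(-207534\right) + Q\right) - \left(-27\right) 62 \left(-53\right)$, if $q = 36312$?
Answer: $\frac{4604249421}{38753} \approx 1.1881 \cdot 10^{5}$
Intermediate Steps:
$Q = - \frac{72015}{38753}$ ($Q = \frac{-33485 - 38530}{36312 + 2441} = - \frac{72015}{38753} \approx -1.8583$)
$\left(\left(-1\right) \left(-207534\right) + Q\right) - \left(-27\right) 62 \left(-53\right) = \left(\left(-1\right) \left(-207534\right) - \frac{72015}{38753}\right) - \left(-27\right) 62 \left(-53\right) = \left(207534 - \frac{72015}{38753}\right) - \left(-1674\right) \left(-53\right) = \frac{8042493087}{38753} - 88722 = \frac{4604249421}{38753}$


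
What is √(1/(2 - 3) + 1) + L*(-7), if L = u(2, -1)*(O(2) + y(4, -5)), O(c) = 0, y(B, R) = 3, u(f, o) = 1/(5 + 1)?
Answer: -7/2 ≈ -3.5000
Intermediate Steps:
u(f, o) = ⅙ (u(f, o) = 1/6 = ⅙)
L = ½ (L = (0 + 3)/6 = (⅙)*3 = ½ ≈ 0.50000)
√(1/(2 - 3) + 1) + L*(-7) = √(1/(2 - 3) + 1) + (½)*(-7) = √(1/(-1) + 1) - 7/2 = √(-1 + 1) - 7/2 = √0 - 7/2 = 0 - 7/2 = -7/2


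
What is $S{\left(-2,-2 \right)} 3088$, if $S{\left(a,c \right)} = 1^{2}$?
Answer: $3088$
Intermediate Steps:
$S{\left(a,c \right)} = 1$
$S{\left(-2,-2 \right)} 3088 = 1 \cdot 3088 = 3088$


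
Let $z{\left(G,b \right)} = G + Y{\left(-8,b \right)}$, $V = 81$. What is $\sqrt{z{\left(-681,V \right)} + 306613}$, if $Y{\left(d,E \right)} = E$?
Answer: $\sqrt{306013} \approx 553.18$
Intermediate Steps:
$z{\left(G,b \right)} = G + b$
$\sqrt{z{\left(-681,V \right)} + 306613} = \sqrt{\left(-681 + 81\right) + 306613} = \sqrt{-600 + 306613} = \sqrt{306013}$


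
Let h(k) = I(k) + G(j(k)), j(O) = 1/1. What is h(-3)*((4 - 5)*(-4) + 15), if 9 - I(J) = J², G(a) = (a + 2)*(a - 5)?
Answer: -228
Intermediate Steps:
j(O) = 1
G(a) = (-5 + a)*(2 + a) (G(a) = (2 + a)*(-5 + a) = (-5 + a)*(2 + a))
I(J) = 9 - J²
h(k) = -3 - k² (h(k) = (9 - k²) + (-10 + 1² - 3*1) = (9 - k²) + (-10 + 1 - 3) = (9 - k²) - 12 = -3 - k²)
h(-3)*((4 - 5)*(-4) + 15) = (-3 - 1*(-3)²)*((4 - 5)*(-4) + 15) = (-3 - 1*9)*(-1*(-4) + 15) = (-3 - 9)*(4 + 15) = -12*19 = -228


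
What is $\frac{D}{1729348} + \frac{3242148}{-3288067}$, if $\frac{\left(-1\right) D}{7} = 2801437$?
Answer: $- \frac{70085990025457}{5686212090316} \approx -12.326$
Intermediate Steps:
$D = -19610059$ ($D = \left(-7\right) 2801437 = -19610059$)
$\frac{D}{1729348} + \frac{3242148}{-3288067} = - \frac{19610059}{1729348} + \frac{3242148}{-3288067} = \left(-19610059\right) \frac{1}{1729348} + 3242148 \left(- \frac{1}{3288067}\right) = - \frac{19610059}{1729348} - \frac{3242148}{3288067} = - \frac{70085990025457}{5686212090316}$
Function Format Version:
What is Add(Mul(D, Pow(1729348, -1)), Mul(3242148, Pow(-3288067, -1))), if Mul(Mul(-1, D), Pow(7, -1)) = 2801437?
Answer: Rational(-70085990025457, 5686212090316) ≈ -12.326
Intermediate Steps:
D = -19610059 (D = Mul(-7, 2801437) = -19610059)
Add(Mul(D, Pow(1729348, -1)), Mul(3242148, Pow(-3288067, -1))) = Add(Mul(-19610059, Pow(1729348, -1)), Mul(3242148, Pow(-3288067, -1))) = Add(Mul(-19610059, Rational(1, 1729348)), Mul(3242148, Rational(-1, 3288067))) = Add(Rational(-19610059, 1729348), Rational(-3242148, 3288067)) = Rational(-70085990025457, 5686212090316)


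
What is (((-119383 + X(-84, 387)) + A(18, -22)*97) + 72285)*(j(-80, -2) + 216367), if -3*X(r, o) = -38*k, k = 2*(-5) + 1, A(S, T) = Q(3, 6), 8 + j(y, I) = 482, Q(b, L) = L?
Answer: -10111295830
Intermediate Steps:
j(y, I) = 474 (j(y, I) = -8 + 482 = 474)
A(S, T) = 6
k = -9 (k = -10 + 1 = -9)
X(r, o) = -114 (X(r, o) = -(-38)*(-9)/3 = -1/3*342 = -114)
(((-119383 + X(-84, 387)) + A(18, -22)*97) + 72285)*(j(-80, -2) + 216367) = (((-119383 - 114) + 6*97) + 72285)*(474 + 216367) = ((-119497 + 582) + 72285)*216841 = (-118915 + 72285)*216841 = -46630*216841 = -10111295830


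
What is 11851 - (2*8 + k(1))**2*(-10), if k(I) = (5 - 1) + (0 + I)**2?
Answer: 16261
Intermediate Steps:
k(I) = 4 + I**2
11851 - (2*8 + k(1))**2*(-10) = 11851 - (2*8 + (4 + 1**2))**2*(-10) = 11851 - (16 + (4 + 1))**2*(-10) = 11851 - (16 + 5)**2*(-10) = 11851 - 21**2*(-10) = 11851 - 441*(-10) = 11851 - 1*(-4410) = 11851 + 4410 = 16261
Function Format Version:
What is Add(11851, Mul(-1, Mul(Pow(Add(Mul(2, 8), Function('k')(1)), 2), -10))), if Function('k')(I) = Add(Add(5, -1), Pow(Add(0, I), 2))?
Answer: 16261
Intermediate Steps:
Function('k')(I) = Add(4, Pow(I, 2))
Add(11851, Mul(-1, Mul(Pow(Add(Mul(2, 8), Function('k')(1)), 2), -10))) = Add(11851, Mul(-1, Mul(Pow(Add(Mul(2, 8), Add(4, Pow(1, 2))), 2), -10))) = Add(11851, Mul(-1, Mul(Pow(Add(16, Add(4, 1)), 2), -10))) = Add(11851, Mul(-1, Mul(Pow(Add(16, 5), 2), -10))) = Add(11851, Mul(-1, Mul(Pow(21, 2), -10))) = Add(11851, Mul(-1, Mul(441, -10))) = Add(11851, Mul(-1, -4410)) = Add(11851, 4410) = 16261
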